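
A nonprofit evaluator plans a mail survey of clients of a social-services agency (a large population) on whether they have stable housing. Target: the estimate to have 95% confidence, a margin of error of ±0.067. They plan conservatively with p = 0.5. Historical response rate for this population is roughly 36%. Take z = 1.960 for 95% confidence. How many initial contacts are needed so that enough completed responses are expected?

Completed interviews needed: n₀ = 1.960² × 0.2500 / 0.067² ≈ 213.95 → 214.
At a 36% response rate, contacts needed = 214 / 0.36 ≈ 594.44 → 595.

595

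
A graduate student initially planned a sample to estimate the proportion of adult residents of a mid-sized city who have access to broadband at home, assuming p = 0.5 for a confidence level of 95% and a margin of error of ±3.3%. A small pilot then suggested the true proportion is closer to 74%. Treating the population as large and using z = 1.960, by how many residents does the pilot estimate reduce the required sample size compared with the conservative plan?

Conservative (p = 0.5): n = 1.960² × 0.25 / 0.033² ≈ 881.91 → 882.
Using p = 0.74: p(1−p) = 0.1924, so n = 1.960² × 0.1924 / 0.033² ≈ 678.72 → 679.
Reduction: 882 − 679 = 203.

203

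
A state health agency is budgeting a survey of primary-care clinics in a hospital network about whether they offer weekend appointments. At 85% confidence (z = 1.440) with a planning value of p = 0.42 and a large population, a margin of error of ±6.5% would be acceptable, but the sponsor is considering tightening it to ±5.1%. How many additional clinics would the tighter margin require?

At ±6.5%: n = 1.440² × 0.2436 / 0.065² ≈ 119.56 → 120.
At ±5.1%: n = 1.440² × 0.2436 / 0.051² ≈ 194.21 → 195.
Additional respondents: 195 − 120 = 75.

75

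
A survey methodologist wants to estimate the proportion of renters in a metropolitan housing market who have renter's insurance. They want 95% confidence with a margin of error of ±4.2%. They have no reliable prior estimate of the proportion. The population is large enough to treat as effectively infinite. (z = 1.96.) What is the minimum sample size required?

545

With no prior estimate, use p = 0.5, giving p(1−p) = 0.25.
n = z²·p(1−p)/E² = 1.96² × 0.2500 / 0.042² = 3.8416 × 0.2500 / 0.001764 ≈ 544.44.
Rounding up gives n = 545.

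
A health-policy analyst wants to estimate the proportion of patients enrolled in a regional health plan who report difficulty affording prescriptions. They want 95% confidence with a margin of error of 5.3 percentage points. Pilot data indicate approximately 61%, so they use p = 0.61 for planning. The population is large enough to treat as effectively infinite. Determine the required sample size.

326

For 95% confidence, z = 1.960.
With p = 0.61, p(1−p) = 0.2379.
n = z²·p(1−p)/E² = 1.960² × 0.2379 / 0.053² = 3.8416 × 0.2379 / 0.002809 ≈ 325.35.
Rounding up gives n = 326.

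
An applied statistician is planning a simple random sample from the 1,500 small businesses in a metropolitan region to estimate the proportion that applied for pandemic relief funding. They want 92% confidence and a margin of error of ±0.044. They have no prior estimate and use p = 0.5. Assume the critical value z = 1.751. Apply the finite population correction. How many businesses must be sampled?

314

Unadjusted: n₀ = 1.751² × 0.50 × 0.50 / 0.044² ≈ 395.92, so n₀ = 396.
Finite population correction with N = 1,500: n = n₀ / (1 + (n₀−1)/N) = 396 / (1 + 395/1500) = 396 / 1.2633 ≈ 313.46.
Rounding up, n = 314.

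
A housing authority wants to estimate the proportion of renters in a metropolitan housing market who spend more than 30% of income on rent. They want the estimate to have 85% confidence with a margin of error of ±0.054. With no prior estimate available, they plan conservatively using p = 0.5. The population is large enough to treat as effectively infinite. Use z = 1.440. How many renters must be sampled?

178

With p = 0.5, p(1−p) = 0.25.
n = z²·p(1−p)/E² = 1.440² × 0.2500 / 0.054² = 2.0736 × 0.2500 / 0.002916 ≈ 177.78.
Rounding up gives n = 178.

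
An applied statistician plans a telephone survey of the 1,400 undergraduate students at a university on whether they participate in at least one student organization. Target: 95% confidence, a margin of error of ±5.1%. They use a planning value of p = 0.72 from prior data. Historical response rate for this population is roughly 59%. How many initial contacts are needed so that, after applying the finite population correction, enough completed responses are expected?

417

For 95% confidence, z = 1.960.
Completed interviews needed (unadjusted): n₀ = 1.960² × 0.2016 / 0.051² ≈ 297.76 → 298.
FPC for N = 1,400: n = 298 / (1 + 297/1400) = 298 / 1.2121 ≈ 245.85 → 246.
At a 59% response rate, contacts needed = 246 / 0.59 ≈ 416.95 → 417.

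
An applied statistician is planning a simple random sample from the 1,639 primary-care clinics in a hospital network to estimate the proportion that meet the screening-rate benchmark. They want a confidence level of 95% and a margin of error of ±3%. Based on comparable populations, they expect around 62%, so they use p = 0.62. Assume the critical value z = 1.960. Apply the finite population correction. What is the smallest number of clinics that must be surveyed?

624

Unadjusted: n₀ = 1.960² × 0.62 × 0.38 / 0.030² ≈ 1005.65, so n₀ = 1006.
Finite population correction with N = 1,639: n = n₀ / (1 + (n₀−1)/N) = 1006 / (1 + 1005/1639) = 1006 / 1.6132 ≈ 623.61.
Rounding up, n = 624.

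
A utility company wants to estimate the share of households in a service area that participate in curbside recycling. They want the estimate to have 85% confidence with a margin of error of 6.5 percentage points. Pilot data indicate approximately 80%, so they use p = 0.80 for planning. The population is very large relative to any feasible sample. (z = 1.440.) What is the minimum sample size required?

79

With p = 0.80, p(1−p) = 0.1600.
n = z²·p(1−p)/E² = 1.440² × 0.1600 / 0.065² = 2.0736 × 0.1600 / 0.004225 ≈ 78.53.
Rounding up gives n = 79.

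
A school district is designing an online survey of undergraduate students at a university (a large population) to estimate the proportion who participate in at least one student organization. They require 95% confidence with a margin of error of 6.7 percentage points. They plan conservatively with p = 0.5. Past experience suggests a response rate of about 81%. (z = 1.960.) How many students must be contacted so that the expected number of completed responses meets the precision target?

265

Completed interviews needed: n₀ = 1.960² × 0.2500 / 0.067² ≈ 213.95 → 214.
At an 81% response rate, contacts needed = 214 / 0.81 ≈ 264.20 → 265.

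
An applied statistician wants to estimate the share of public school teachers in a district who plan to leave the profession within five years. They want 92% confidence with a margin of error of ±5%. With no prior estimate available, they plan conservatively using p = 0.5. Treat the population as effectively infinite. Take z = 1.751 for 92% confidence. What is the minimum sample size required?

307

With p = 0.5, p(1−p) = 0.25.
n = z²·p(1−p)/E² = 1.751² × 0.2500 / 0.050² = 3.0660 × 0.2500 / 0.002500 ≈ 306.60.
Rounding up gives n = 307.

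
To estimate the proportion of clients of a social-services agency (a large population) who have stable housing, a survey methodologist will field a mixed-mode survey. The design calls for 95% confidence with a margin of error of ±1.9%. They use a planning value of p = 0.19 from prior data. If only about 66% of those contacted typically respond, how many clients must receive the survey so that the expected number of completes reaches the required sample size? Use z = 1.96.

2482

Completed interviews needed: n₀ = 1.96² × 0.1539 / 0.019² ≈ 1637.73 → 1638.
At a 66% response rate, contacts needed = 1638 / 0.66 ≈ 2481.82 → 2482.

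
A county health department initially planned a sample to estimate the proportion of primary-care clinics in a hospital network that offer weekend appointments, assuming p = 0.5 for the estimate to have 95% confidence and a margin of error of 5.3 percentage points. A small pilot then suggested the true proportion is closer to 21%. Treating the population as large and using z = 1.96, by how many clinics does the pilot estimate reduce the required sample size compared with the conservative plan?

Conservative (p = 0.5): n = 1.96² × 0.25 / 0.053² ≈ 341.90 → 342.
Using p = 0.21: p(1−p) = 0.1659, so n = 1.96² × 0.1659 / 0.053² ≈ 226.89 → 227.
Reduction: 342 − 227 = 115.

115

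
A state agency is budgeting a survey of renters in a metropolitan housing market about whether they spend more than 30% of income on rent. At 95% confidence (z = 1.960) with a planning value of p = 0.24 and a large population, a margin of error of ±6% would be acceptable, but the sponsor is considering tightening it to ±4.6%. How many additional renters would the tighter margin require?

At ±6%: n = 1.960² × 0.1824 / 0.060² ≈ 194.64 → 195.
At ±4.6%: n = 1.960² × 0.1824 / 0.046² ≈ 331.15 → 332.
Additional respondents: 332 − 195 = 137.

137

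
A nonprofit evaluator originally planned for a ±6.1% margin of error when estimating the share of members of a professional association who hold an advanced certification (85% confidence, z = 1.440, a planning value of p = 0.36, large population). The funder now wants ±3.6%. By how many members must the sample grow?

At ±6.1%: n = 1.440² × 0.2304 / 0.061² ≈ 128.39 → 129.
At ±3.6%: n = 1.440² × 0.2304 / 0.036² ≈ 368.64 → 369.
Additional respondents: 369 − 129 = 240.

240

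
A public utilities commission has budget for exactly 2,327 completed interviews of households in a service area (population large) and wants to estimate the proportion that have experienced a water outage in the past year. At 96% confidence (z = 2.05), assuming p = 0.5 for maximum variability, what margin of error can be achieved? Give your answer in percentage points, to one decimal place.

SE(p̂) = √[p(1−p)/n] = √[0.2500/2327] = 0.01037.
E = z × SE = 2.05 × 0.01037 = 0.02125, or 2.1 percentage points.

2.1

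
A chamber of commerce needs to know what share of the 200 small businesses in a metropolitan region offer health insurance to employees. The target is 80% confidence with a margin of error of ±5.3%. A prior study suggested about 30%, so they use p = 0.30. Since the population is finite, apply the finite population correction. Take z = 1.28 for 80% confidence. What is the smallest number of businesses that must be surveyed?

Unadjusted: n₀ = 1.28² × 0.30 × 0.70 / 0.053² ≈ 122.49, so n₀ = 123.
Finite population correction with N = 200: n = n₀ / (1 + (n₀−1)/N) = 123 / (1 + 122/200) = 123 / 1.6100 ≈ 76.40.
Rounding up, n = 77.

77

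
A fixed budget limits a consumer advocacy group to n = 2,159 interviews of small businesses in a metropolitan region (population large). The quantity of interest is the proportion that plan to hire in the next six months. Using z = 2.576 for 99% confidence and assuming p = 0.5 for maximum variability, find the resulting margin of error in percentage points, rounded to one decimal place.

2.8

SE(p̂) = √[p(1−p)/n] = √[0.2500/2159] = 0.01076.
E = z × SE = 2.576 × 0.01076 = 0.02772, or 2.8 percentage points.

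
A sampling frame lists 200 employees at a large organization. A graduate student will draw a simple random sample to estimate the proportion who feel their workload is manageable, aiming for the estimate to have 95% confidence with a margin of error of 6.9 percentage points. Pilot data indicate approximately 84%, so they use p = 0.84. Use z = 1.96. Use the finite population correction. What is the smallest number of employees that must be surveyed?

Unadjusted: n₀ = 1.96² × 0.84 × 0.16 / 0.069² ≈ 108.45, so n₀ = 109.
Finite population correction with N = 200: n = n₀ / (1 + (n₀−1)/N) = 109 / (1 + 108/200) = 109 / 1.5400 ≈ 70.78.
Rounding up, n = 71.

71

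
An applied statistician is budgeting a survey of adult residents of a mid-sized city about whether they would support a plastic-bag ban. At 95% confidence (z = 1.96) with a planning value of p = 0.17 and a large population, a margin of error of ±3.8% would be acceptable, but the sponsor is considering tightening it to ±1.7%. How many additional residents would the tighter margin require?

1500

At ±3.8%: n = 1.96² × 0.1411 / 0.038² ≈ 375.38 → 376.
At ±1.7%: n = 1.96² × 0.1411 / 0.017² ≈ 1875.60 → 1876.
Additional respondents: 1876 − 376 = 1500.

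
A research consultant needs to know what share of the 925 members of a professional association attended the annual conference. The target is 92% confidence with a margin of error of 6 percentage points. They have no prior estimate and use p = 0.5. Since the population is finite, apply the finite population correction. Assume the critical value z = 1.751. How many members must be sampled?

Unadjusted: n₀ = 1.751² × 0.50 × 0.50 / 0.060² ≈ 212.92, so n₀ = 213.
Finite population correction with N = 925: n = n₀ / (1 + (n₀−1)/N) = 213 / (1 + 212/925) = 213 / 1.2292 ≈ 173.28.
Rounding up, n = 174.

174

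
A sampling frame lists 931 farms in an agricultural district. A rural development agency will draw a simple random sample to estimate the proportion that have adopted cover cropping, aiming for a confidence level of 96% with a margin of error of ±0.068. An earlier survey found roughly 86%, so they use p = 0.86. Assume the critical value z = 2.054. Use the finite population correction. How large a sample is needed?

99

Unadjusted: n₀ = 2.054² × 0.86 × 0.14 / 0.068² ≈ 109.85, so n₀ = 110.
Finite population correction with N = 931: n = n₀ / (1 + (n₀−1)/N) = 110 / (1 + 109/931) = 110 / 1.1171 ≈ 98.47.
Rounding up, n = 99.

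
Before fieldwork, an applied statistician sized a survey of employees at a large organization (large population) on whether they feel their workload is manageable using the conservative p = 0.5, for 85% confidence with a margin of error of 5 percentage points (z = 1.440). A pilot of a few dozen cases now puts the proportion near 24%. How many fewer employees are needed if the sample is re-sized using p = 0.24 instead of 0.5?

56

Conservative (p = 0.5): n = 1.440² × 0.25 / 0.050² ≈ 207.36 → 208.
Using p = 0.24: p(1−p) = 0.1824, so n = 1.440² × 0.1824 / 0.050² ≈ 151.29 → 152.
Reduction: 208 − 152 = 56.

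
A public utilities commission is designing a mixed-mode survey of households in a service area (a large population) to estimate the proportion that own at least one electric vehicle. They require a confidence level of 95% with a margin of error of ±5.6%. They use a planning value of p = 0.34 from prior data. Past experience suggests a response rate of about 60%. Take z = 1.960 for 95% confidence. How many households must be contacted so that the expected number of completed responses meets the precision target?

459

Completed interviews needed: n₀ = 1.960² × 0.2244 / 0.056² ≈ 274.89 → 275.
At a 60% response rate, contacts needed = 275 / 0.60 ≈ 458.33 → 459.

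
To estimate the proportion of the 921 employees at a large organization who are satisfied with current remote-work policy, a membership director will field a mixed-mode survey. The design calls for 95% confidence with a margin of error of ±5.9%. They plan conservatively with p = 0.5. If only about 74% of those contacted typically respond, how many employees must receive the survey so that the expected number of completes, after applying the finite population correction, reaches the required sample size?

288

For 95% confidence, z = 1.960.
Completed interviews needed (unadjusted): n₀ = 1.960² × 0.2500 / 0.059² ≈ 275.90 → 276.
FPC for N = 921: n = 276 / (1 + 275/921) = 276 / 1.2986 ≈ 212.54 → 213.
At a 74% response rate, contacts needed = 213 / 0.74 ≈ 287.84 → 288.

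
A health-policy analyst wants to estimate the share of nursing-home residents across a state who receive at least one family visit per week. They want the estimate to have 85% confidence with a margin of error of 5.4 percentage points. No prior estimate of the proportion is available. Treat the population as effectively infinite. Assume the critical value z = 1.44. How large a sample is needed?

With no prior estimate, use p = 0.5, giving p(1−p) = 0.25.
n = z²·p(1−p)/E² = 1.44² × 0.2500 / 0.054² = 2.0736 × 0.2500 / 0.002916 ≈ 177.78.
Rounding up gives n = 178.

178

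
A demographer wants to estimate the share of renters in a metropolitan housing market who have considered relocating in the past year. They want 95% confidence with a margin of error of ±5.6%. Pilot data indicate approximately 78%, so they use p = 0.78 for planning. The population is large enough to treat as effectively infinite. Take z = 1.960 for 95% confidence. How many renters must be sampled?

211

With p = 0.78, p(1−p) = 0.1716.
n = z²·p(1−p)/E² = 1.960² × 0.1716 / 0.056² = 3.8416 × 0.1716 / 0.003136 ≈ 210.21.
Rounding up gives n = 211.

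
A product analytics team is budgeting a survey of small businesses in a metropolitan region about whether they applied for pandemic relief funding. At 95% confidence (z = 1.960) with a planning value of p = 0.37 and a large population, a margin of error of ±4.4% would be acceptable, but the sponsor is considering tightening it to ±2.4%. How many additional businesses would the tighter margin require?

At ±4.4%: n = 1.960² × 0.2331 / 0.044² ≈ 462.54 → 463.
At ±2.4%: n = 1.960² × 0.2331 / 0.024² ≈ 1554.65 → 1555.
Additional respondents: 1555 − 463 = 1092.

1092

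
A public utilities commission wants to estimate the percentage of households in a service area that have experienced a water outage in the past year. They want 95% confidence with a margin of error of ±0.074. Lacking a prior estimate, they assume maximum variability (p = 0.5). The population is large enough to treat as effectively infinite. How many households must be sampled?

176

For 95% confidence, z = 1.96.
With p = 0.5, p(1−p) = 0.25.
n = z²·p(1−p)/E² = 1.96² × 0.2500 / 0.074² = 3.8416 × 0.2500 / 0.005476 ≈ 175.38.
Rounding up gives n = 176.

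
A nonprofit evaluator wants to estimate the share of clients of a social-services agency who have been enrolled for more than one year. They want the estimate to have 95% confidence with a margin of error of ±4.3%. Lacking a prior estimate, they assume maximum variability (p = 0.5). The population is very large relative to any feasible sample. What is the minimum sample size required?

520

For 95% confidence, z = 1.96.
With p = 0.5, p(1−p) = 0.25.
n = z²·p(1−p)/E² = 1.96² × 0.2500 / 0.043² = 3.8416 × 0.2500 / 0.001849 ≈ 519.42.
Rounding up gives n = 520.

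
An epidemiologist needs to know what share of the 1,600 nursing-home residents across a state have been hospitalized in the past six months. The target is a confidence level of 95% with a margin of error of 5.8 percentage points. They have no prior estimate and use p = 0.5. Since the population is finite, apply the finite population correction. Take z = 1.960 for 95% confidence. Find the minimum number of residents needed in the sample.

243

Unadjusted: n₀ = 1.960² × 0.50 × 0.50 / 0.058² ≈ 285.49, so n₀ = 286.
Finite population correction with N = 1,600: n = n₀ / (1 + (n₀−1)/N) = 286 / (1 + 285/1600) = 286 / 1.1781 ≈ 242.76.
Rounding up, n = 243.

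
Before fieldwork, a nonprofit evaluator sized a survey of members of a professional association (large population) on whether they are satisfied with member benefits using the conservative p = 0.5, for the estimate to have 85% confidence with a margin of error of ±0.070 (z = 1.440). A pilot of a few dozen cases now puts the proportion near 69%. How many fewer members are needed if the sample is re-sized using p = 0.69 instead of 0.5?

15

Conservative (p = 0.5): n = 1.440² × 0.25 / 0.070² ≈ 105.80 → 106.
Using p = 0.69: p(1−p) = 0.2139, so n = 1.440² × 0.2139 / 0.070² ≈ 90.52 → 91.
Reduction: 106 − 91 = 15.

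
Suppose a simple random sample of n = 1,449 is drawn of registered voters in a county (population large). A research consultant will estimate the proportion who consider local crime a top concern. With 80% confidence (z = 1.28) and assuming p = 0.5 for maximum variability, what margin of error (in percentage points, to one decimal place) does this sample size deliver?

1.7

SE(p̂) = √[p(1−p)/n] = √[0.2500/1449] = 0.01314.
E = z × SE = 1.28 × 0.01314 = 0.01681, or 1.7 percentage points.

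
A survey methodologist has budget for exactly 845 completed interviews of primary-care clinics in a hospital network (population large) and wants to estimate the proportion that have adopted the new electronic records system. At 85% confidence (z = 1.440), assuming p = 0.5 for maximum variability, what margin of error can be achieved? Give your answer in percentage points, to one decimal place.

SE(p̂) = √[p(1−p)/n] = √[0.2500/845] = 0.01720.
E = z × SE = 1.440 × 0.01720 = 0.02477, or 2.5 percentage points.

2.5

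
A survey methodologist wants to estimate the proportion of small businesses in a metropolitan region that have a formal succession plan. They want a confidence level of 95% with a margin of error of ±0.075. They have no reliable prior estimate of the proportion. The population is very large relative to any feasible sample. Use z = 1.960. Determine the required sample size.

With no prior estimate, use p = 0.5, giving p(1−p) = 0.25.
n = z²·p(1−p)/E² = 1.960² × 0.2500 / 0.075² = 3.8416 × 0.2500 / 0.005625 ≈ 170.74.
Rounding up gives n = 171.

171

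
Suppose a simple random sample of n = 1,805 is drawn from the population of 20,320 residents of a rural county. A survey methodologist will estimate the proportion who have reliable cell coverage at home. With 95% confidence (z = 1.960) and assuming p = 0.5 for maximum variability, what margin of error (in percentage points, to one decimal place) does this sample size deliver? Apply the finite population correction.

2.2

Finite-population factor: (N−n)/(N−1) = (20320−1805)/(20320−1) = 0.9112.
SE(p̂) = √[p(1−p)/n · (N−n)/(N−1)] = √[0.2500/1805 × 0.9112] = 0.01123.
E = z × SE = 1.960 × 0.01123 = 0.02202 ≈ 2.2 percentage points.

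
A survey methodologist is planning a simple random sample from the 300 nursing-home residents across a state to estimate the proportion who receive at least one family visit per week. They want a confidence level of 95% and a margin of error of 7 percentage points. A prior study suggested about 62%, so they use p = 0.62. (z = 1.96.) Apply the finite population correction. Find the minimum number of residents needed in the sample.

115

Unadjusted: n₀ = 1.96² × 0.62 × 0.38 / 0.070² ≈ 184.71, so n₀ = 185.
Finite population correction with N = 300: n = n₀ / (1 + (n₀−1)/N) = 185 / (1 + 184/300) = 185 / 1.6133 ≈ 114.67.
Rounding up, n = 115.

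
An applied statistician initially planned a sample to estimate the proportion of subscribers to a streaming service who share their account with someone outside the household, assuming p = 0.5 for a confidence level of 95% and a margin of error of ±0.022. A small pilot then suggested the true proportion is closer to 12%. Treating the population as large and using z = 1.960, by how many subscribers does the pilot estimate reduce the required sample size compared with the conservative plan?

1146

Conservative (p = 0.5): n = 1.960² × 0.25 / 0.022² ≈ 1984.30 → 1985.
Using p = 0.12: p(1−p) = 0.1056, so n = 1.960² × 0.1056 / 0.022² ≈ 838.17 → 839.
Reduction: 1985 − 839 = 1146.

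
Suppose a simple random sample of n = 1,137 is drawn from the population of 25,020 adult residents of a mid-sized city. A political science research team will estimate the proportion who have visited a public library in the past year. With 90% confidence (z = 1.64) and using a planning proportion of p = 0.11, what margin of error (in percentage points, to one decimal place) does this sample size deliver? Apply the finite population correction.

Finite-population factor: (N−n)/(N−1) = (25020−1137)/(25020−1) = 0.9546.
SE(p̂) = √[p(1−p)/n · (N−n)/(N−1)] = √[0.0979/1137 × 0.9546] = 0.00907.
E = z × SE = 1.64 × 0.00907 = 0.01487 ≈ 1.5 percentage points.

1.5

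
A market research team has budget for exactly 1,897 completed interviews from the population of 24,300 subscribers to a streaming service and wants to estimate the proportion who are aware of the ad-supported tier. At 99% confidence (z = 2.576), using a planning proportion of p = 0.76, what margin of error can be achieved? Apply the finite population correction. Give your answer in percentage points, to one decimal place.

2.4

Finite-population factor: (N−n)/(N−1) = (24300−1897)/(24300−1) = 0.9220.
SE(p̂) = √[p(1−p)/n · (N−n)/(N−1)] = √[0.1824/1897 × 0.9220] = 0.00942.
E = z × SE = 2.576 × 0.00942 = 0.02425 ≈ 2.4 percentage points.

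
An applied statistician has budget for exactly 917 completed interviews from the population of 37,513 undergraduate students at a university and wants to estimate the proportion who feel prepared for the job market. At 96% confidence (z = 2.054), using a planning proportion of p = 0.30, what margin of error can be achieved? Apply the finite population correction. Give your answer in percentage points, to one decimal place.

Finite-population factor: (N−n)/(N−1) = (37513−917)/(37513−1) = 0.9756.
SE(p̂) = √[p(1−p)/n · (N−n)/(N−1)] = √[0.2100/917 × 0.9756] = 0.01495.
E = z × SE = 2.054 × 0.01495 = 0.03070 ≈ 3.1 percentage points.

3.1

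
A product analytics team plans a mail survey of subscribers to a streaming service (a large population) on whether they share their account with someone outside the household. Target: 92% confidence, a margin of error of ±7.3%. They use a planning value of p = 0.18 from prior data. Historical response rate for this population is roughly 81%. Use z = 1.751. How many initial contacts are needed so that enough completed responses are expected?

105

Completed interviews needed: n₀ = 1.751² × 0.1476 / 0.073² ≈ 84.92 → 85.
At an 81% response rate, contacts needed = 85 / 0.81 ≈ 104.94 → 105.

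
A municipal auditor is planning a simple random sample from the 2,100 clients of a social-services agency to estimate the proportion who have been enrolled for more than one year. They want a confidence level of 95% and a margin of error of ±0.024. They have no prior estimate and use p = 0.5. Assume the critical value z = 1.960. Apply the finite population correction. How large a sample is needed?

930

Unadjusted: n₀ = 1.960² × 0.50 × 0.50 / 0.024² ≈ 1667.36, so n₀ = 1668.
Finite population correction with N = 2,100: n = n₀ / (1 + (n₀−1)/N) = 1668 / (1 + 1667/2100) = 1668 / 1.7938 ≈ 929.86.
Rounding up, n = 930.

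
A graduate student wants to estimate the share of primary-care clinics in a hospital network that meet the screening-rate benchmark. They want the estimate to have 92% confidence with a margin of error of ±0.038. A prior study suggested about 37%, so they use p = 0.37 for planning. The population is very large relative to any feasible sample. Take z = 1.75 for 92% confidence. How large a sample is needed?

495

With p = 0.37, p(1−p) = 0.2331.
n = z²·p(1−p)/E² = 1.75² × 0.2331 / 0.038² = 3.0625 × 0.2331 / 0.001444 ≈ 494.37.
Rounding up gives n = 495.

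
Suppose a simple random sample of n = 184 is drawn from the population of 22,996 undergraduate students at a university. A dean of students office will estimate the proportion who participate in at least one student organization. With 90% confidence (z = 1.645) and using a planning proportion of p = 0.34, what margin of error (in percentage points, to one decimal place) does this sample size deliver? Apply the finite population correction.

5.7

Finite-population factor: (N−n)/(N−1) = (22996−184)/(22996−1) = 0.9920.
SE(p̂) = √[p(1−p)/n · (N−n)/(N−1)] = √[0.2244/184 × 0.9920] = 0.03478.
E = z × SE = 1.645 × 0.03478 = 0.05722 ≈ 5.7 percentage points.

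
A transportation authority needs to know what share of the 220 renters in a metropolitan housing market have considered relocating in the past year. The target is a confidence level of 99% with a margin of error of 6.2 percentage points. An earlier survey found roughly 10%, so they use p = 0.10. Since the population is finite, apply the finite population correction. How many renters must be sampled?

92

For 99% confidence, z = 2.58.
Unadjusted: n₀ = 2.58² × 0.10 × 0.90 / 0.062² ≈ 155.85, so n₀ = 156.
Finite population correction with N = 220: n = n₀ / (1 + (n₀−1)/N) = 156 / (1 + 155/220) = 156 / 1.7045 ≈ 91.52.
Rounding up, n = 92.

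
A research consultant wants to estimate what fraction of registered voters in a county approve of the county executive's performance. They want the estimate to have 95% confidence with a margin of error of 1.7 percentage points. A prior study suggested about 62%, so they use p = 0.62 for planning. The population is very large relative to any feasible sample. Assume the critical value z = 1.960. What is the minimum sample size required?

With p = 0.62, p(1−p) = 0.2356.
n = z²·p(1−p)/E² = 1.960² × 0.2356 / 0.017² = 3.8416 × 0.2356 / 0.000289 ≈ 3131.77.
Rounding up gives n = 3132.

3132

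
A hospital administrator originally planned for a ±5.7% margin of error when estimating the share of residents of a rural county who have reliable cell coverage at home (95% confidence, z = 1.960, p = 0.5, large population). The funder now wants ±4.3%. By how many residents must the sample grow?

224

At ±5.7%: n = 1.960² × 0.2500 / 0.057² ≈ 295.60 → 296.
At ±4.3%: n = 1.960² × 0.2500 / 0.043² ≈ 519.42 → 520.
Additional respondents: 520 − 296 = 224.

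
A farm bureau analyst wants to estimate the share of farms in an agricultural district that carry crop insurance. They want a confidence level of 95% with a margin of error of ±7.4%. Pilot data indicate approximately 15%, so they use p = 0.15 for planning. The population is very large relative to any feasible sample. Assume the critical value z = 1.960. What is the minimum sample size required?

90

With p = 0.15, p(1−p) = 0.1275.
n = z²·p(1−p)/E² = 1.960² × 0.1275 / 0.074² = 3.8416 × 0.1275 / 0.005476 ≈ 89.45.
Rounding up gives n = 90.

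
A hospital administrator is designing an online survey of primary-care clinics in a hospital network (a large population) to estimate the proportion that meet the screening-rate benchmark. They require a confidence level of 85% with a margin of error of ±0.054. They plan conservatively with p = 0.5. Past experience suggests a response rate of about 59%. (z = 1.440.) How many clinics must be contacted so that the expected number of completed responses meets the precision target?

302

Completed interviews needed: n₀ = 1.440² × 0.2500 / 0.054² ≈ 177.78 → 178.
At a 59% response rate, contacts needed = 178 / 0.59 ≈ 301.69 → 302.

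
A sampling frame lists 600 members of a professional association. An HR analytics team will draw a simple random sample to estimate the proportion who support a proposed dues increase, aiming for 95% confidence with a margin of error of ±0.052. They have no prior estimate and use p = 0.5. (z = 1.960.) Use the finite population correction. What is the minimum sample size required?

224

Unadjusted: n₀ = 1.960² × 0.50 × 0.50 / 0.052² ≈ 355.18, so n₀ = 356.
Finite population correction with N = 600: n = n₀ / (1 + (n₀−1)/N) = 356 / (1 + 355/600) = 356 / 1.5917 ≈ 223.66.
Rounding up, n = 224.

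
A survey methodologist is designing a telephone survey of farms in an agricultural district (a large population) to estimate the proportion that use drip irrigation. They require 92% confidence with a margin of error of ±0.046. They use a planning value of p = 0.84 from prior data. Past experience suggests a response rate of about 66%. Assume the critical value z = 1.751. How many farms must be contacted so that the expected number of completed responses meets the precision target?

Completed interviews needed: n₀ = 1.751² × 0.1344 / 0.046² ≈ 194.74 → 195.
At a 66% response rate, contacts needed = 195 / 0.66 ≈ 295.45 → 296.

296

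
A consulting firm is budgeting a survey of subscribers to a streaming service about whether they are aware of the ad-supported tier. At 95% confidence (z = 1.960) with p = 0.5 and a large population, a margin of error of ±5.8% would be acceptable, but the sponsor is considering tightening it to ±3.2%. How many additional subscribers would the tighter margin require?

At ±5.8%: n = 1.960² × 0.2500 / 0.058² ≈ 285.49 → 286.
At ±3.2%: n = 1.960² × 0.2500 / 0.032² ≈ 937.89 → 938.
Additional respondents: 938 − 286 = 652.

652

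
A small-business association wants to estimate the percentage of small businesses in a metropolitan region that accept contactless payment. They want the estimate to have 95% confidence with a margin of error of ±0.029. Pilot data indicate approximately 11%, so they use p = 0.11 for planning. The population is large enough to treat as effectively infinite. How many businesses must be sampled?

448

For 95% confidence, z = 1.960.
With p = 0.11, p(1−p) = 0.0979.
n = z²·p(1−p)/E² = 1.960² × 0.0979 / 0.029² = 3.8416 × 0.0979 / 0.000841 ≈ 447.20.
Rounding up gives n = 448.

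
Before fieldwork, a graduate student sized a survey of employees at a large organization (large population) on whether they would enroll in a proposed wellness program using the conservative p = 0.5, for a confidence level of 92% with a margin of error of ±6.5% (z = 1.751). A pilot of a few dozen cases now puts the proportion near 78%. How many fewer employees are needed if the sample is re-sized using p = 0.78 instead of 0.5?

Conservative (p = 0.5): n = 1.751² × 0.25 / 0.065² ≈ 181.42 → 182.
Using p = 0.78: p(1−p) = 0.1716, so n = 1.751² × 0.1716 / 0.065² ≈ 124.53 → 125.
Reduction: 182 − 125 = 57.

57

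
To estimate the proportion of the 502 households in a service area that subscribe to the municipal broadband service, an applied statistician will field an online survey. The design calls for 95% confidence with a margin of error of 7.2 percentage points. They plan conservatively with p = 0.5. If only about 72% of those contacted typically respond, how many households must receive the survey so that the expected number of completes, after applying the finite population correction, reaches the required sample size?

For 95% confidence, z = 1.96.
Completed interviews needed (unadjusted): n₀ = 1.96² × 0.2500 / 0.072² ≈ 185.26 → 186.
FPC for N = 502: n = 186 / (1 + 185/502) = 186 / 1.3685 ≈ 135.91 → 136.
At a 72% response rate, contacts needed = 136 / 0.72 ≈ 188.89 → 189.

189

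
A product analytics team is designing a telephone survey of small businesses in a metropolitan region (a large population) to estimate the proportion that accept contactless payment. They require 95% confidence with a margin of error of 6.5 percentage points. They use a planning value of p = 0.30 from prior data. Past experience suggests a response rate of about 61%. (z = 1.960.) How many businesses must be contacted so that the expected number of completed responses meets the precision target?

314

Completed interviews needed: n₀ = 1.960² × 0.2100 / 0.065² ≈ 190.94 → 191.
At a 61% response rate, contacts needed = 191 / 0.61 ≈ 313.11 → 314.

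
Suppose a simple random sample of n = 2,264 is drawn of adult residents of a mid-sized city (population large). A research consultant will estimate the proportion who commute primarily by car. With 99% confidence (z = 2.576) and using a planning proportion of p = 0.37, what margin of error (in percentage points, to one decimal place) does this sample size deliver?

2.6

SE(p̂) = √[p(1−p)/n] = √[0.2331/2264] = 0.01015.
E = z × SE = 2.576 × 0.01015 = 0.02614, or 2.6 percentage points.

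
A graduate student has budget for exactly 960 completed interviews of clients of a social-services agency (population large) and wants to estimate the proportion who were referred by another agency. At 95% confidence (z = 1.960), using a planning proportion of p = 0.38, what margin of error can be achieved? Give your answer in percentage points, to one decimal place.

3.1

SE(p̂) = √[p(1−p)/n] = √[0.2356/960] = 0.01567.
E = z × SE = 1.960 × 0.01567 = 0.03070, or 3.1 percentage points.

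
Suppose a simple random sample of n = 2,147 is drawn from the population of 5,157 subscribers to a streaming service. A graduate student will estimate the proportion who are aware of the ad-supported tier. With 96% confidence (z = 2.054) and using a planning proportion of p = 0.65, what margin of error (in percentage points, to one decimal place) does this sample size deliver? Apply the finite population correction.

1.6

Finite-population factor: (N−n)/(N−1) = (5157−2147)/(5157−1) = 0.5838.
SE(p̂) = √[p(1−p)/n · (N−n)/(N−1)] = √[0.2275/2147 × 0.5838] = 0.00787.
E = z × SE = 2.054 × 0.00787 = 0.01615 ≈ 1.6 percentage points.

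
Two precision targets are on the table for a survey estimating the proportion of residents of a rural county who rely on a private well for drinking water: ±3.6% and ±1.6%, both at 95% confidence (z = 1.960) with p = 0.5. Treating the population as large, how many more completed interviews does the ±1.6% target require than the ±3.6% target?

At ±3.6%: n = 1.960² × 0.2500 / 0.036² ≈ 741.05 → 742.
At ±1.6%: n = 1.960² × 0.2500 / 0.016² ≈ 3751.56 → 3752.
Additional respondents: 3752 − 742 = 3010.

3010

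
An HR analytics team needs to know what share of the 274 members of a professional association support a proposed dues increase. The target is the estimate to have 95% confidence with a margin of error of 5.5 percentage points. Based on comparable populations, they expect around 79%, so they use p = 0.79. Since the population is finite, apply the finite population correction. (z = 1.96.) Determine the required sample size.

120

Unadjusted: n₀ = 1.96² × 0.79 × 0.21 / 0.055² ≈ 210.68, so n₀ = 211.
Finite population correction with N = 274: n = n₀ / (1 + (n₀−1)/N) = 211 / (1 + 210/274) = 211 / 1.7664 ≈ 119.45.
Rounding up, n = 120.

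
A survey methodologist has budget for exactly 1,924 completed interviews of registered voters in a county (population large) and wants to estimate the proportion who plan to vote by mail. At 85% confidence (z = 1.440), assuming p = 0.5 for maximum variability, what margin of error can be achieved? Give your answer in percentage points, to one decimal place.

SE(p̂) = √[p(1−p)/n] = √[0.2500/1924] = 0.01140.
E = z × SE = 1.440 × 0.01140 = 0.01641, or 1.6 percentage points.

1.6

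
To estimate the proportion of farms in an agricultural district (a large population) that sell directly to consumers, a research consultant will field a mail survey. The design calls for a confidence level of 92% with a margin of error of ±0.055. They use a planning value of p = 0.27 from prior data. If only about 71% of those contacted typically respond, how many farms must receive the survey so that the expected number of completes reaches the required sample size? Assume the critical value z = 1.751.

Completed interviews needed: n₀ = 1.751² × 0.1971 / 0.055² ≈ 199.77 → 200.
At a 71% response rate, contacts needed = 200 / 0.71 ≈ 281.69 → 282.

282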